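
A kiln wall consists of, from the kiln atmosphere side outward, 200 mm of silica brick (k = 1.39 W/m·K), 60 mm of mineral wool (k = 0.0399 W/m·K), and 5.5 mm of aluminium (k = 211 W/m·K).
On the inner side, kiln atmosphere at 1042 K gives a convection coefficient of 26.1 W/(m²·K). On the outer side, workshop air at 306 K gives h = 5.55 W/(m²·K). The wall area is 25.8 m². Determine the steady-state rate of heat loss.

Q ≈ 10200 W

Series thermal resistances:
R_inner film = 1/(h_i·A) = 1/(26.1×25.8) = 0.001485 K/W
R_silica brick = L/(kA) = 0.2/(1.39×25.8) = 0.005577 K/W
R_mineral wool = L/(kA) = 0.06/(0.0399×25.8) = 0.05829 K/W
R_aluminium = L/(kA) = 0.0055/(211×25.8) = 1.01×10^-6 K/W
R_outer film = 1/(h_o·A) = 1/(5.55×25.8) = 0.006984 K/W
R_total = 0.07233 K/W
Q = ΔT / R_total = 736 / 0.07233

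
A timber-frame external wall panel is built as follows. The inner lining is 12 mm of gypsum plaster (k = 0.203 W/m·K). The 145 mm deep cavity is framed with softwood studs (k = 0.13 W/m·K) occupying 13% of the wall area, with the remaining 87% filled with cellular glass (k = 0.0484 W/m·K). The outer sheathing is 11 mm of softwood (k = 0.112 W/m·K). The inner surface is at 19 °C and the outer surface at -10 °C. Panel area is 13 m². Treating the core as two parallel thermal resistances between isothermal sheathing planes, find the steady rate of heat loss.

Q ≈ 144 W

Sheathing layers in series; stud and cavity paths in parallel between them.
R_inner = 0.012/(0.203×13) = 0.004547 K/W
R_stud  = 0.145/(0.13×0.13×13) = 0.66 K/W
R_cav   = 0.145/(0.0484×0.87×13) = 0.2649 K/W
1/R_core = 1/R_stud + 1/R_cav → R_core = 0.189 K/W
R_outer = 0.011/(0.112×13) = 0.007555 K/W
R_total = 0.2011 K/W
Q = ΔT/R_total = 29/0.2011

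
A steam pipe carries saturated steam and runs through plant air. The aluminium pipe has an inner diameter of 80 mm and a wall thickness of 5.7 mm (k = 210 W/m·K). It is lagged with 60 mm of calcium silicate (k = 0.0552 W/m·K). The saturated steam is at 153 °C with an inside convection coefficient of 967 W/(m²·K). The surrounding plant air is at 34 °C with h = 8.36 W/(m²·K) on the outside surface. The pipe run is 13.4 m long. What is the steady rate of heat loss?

Treating each annulus and film as a series resistance:
R_inner film = 1/(h_i·2πr₁L) = 1/(967×2π×0.04×13.4) = 3.071×10^-4 K/W
R_aluminium pipe wall = ln(45.7/40)/(2π×210×13.4) = 7.535×10^-6 K/W
R_calcium silicate = ln(105.7/45.7)/(2π×0.0552×13.4) = 0.1804 K/W
R_outer film = 1/(h_o·2πr_oL) = 1/(8.36×2π×0.1057×13.4) = 0.01344 K/W
R_total = 0.1942 K/W
Q = ΔT/R_total = 119/0.1942

Q ≈ 613 W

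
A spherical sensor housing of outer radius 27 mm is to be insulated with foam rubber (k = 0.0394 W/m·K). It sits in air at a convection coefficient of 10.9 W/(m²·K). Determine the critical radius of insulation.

r_cr ≈ 7.23 mm

For a sphere r_cr = 2k/h = 2×0.0394/10.9
r_cr = 7.23 mm; since the bare radius (27 mm) is above r_cr, any added insulation will reduce heat loss.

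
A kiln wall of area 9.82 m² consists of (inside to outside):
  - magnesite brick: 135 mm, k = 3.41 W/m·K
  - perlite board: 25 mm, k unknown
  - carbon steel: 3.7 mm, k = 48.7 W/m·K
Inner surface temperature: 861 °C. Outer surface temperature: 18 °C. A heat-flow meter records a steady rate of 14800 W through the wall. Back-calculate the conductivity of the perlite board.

Treating each layer as a thermal resistance in series:
R_magnesite brick = L/(kA) = 0.135/(3.41×9.82) = 0.004032 K/W
R_carbon steel = L/(kA) = 0.0037/(48.7×9.82) = 7.737×10^-6 K/W
Sum of known resistances R_other = 0.004039 K/W
Total R = ΔT/Q = 843/14800 = 0.05696 K/W
R_perlite board = R_total − R_other = 0.05292 K/W
k = L/(R·A) = 0.025/(0.05292×9.82)

k ≈ 0.0481 W/(m·K)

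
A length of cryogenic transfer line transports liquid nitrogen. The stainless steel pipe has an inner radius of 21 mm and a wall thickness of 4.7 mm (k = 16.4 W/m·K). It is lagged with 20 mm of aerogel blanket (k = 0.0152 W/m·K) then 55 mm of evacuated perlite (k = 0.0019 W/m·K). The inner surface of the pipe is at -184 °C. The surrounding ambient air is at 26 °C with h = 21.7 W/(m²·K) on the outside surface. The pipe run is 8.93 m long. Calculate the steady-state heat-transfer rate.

Q ≈ 25.9 W

Treating each annulus and film as a series resistance:
R_stainless steel pipe wall = ln(25.7/21)/(2π×16.4×8.93) = 2.195×10^-4 K/W
R_aerogel blanket = ln(45.7/25.7)/(2π×0.0152×8.93) = 0.6749 K/W
R_evacuated perlite = ln(100.7/45.7)/(2π×0.0019×8.93) = 7.411 K/W
R_outer film = 1/(h_o·2πr_oL) = 1/(21.7×2π×0.1007×8.93) = 0.008156 K/W
R_total = 8.094 K/W
Q = ΔT/R_total = 210/8.094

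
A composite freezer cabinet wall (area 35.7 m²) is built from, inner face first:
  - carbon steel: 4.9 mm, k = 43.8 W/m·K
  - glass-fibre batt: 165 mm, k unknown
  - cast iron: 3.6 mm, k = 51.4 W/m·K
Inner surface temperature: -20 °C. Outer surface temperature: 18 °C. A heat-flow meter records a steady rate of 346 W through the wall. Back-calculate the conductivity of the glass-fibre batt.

Model the wall as resistances in series:
R_carbon steel = L/(kA) = 0.0049/(43.8×35.7) = 3.134×10^-6 K/W
R_cast iron = L/(kA) = 0.0036/(51.4×35.7) = 1.962×10^-6 K/W
Sum of known resistances R_other = 5.096×10^-6 K/W
Total R = ΔT/Q = 38/346 = 0.1098 K/W
R_glass-fibre batt = R_total − R_other = 0.1098 K/W
k = L/(R·A) = 0.165/(0.1098×35.7)

k ≈ 0.0421 W/(m·K)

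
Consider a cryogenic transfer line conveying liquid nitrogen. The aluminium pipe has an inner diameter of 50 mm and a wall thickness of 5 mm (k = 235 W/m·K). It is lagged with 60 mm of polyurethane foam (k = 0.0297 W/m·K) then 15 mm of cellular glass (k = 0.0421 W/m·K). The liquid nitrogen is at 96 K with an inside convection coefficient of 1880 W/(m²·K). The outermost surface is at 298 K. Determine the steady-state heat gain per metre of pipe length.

For a radial system each layer contributes R = ln(r_out/r_in)/(2πkL); films add R = 1/(hA).
R_inner film = 1/(h_i·2πr₁L) = 1/(1880×2π×0.025×1) = 0.003386 K/W
R_aluminium pipe wall = ln(30/25)/(2π×235×1) = 1.235×10^-4 K/W
R_polyurethane foam = ln(90/30)/(2π×0.0297×1) = 5.887 K/W
R_cellular glass = ln(105/90)/(2π×0.0421×1) = 0.5828 K/W
R_total = 6.473 K/W
Q = ΔT/R_total = 202/6.473

q′ ≈ 31.2 W/m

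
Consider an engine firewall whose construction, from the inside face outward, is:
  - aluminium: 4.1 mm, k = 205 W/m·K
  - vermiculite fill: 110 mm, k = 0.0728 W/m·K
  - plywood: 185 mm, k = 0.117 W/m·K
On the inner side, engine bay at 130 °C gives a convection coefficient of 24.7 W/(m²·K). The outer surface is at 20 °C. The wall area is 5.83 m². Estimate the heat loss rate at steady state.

Q ≈ 205 W

Model the wall as resistances in series:
R_inner film = 1/(h_i·A) = 1/(24.7×5.83) = 0.006944 K/W
R_aluminium = L/(kA) = 0.0041/(205×5.83) = 3.431×10^-6 K/W
R_vermiculite fill = L/(kA) = 0.11/(0.0728×5.83) = 0.2592 K/W
R_plywood = L/(kA) = 0.185/(0.117×5.83) = 0.2712 K/W
R_total = 0.5373 K/W
Q = ΔT / R_total = 110 / 0.5373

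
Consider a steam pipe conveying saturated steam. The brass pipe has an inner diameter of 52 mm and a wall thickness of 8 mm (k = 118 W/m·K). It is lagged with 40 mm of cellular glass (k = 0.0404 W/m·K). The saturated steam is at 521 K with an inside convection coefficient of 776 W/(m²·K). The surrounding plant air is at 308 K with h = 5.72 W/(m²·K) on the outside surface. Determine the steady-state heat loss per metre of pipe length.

Cylindrical conduction, so R = ln(r₂/r₁)/(2πkL) per layer, in series:
R_inner film = 1/(h_i·2πr₁L) = 1/(776×2π×0.026×1) = 0.007888 K/W
R_brass pipe wall = ln(34/26)/(2π×118×1) = 3.618×10^-4 K/W
R_cellular glass = ln(74/34)/(2π×0.0404×1) = 3.064 K/W
R_outer film = 1/(h_o·2πr_oL) = 1/(5.72×2π×0.074×1) = 0.376 K/W
R_total = 3.448 K/W
Q = ΔT/R_total = 213/3.448

q′ ≈ 61.8 W/m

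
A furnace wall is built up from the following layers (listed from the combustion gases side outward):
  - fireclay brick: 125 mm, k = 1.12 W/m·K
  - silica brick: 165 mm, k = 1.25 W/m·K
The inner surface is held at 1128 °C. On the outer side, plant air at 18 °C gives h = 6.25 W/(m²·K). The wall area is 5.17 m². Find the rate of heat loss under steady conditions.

Q ≈ 14200 W

Series thermal resistances:
R_fireclay brick = L/(kA) = 0.125/(1.12×5.17) = 0.02159 K/W
R_silica brick = L/(kA) = 0.165/(1.25×5.17) = 0.02553 K/W
R_outer film = 1/(h_o·A) = 1/(6.25×5.17) = 0.03095 K/W
R_total = 0.07807 K/W
Q = ΔT / R_total = 1110 / 0.07807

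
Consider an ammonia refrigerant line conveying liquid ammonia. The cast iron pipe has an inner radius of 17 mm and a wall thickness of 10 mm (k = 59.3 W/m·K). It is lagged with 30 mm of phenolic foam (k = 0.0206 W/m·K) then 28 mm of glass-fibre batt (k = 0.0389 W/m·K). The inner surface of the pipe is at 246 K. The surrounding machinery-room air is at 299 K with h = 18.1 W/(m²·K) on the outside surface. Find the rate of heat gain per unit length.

q′ ≈ 7.05 W/m

For a radial system each layer contributes R = ln(r_out/r_in)/(2πkL); films add R = 1/(hA).
R_cast iron pipe wall = ln(27/17)/(2π×59.3×1) = 0.001242 K/W
R_phenolic foam = ln(57/27)/(2π×0.0206×1) = 5.773 K/W
R_glass-fibre batt = ln(85/57)/(2π×0.0389×1) = 1.635 K/W
R_outer film = 1/(h_o·2πr_oL) = 1/(18.1×2π×0.085×1) = 0.1034 K/W
R_total = 7.513 K/W
Q = ΔT/R_total = 53/7.513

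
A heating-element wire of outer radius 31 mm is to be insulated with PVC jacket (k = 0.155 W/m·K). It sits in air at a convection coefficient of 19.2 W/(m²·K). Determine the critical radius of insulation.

For a cylinder r_cr = k/h = 0.155/19.2
r_cr = 8.07 mm; since the bare radius (31 mm) is above r_cr, any added insulation will reduce heat loss.

r_cr ≈ 8.07 mm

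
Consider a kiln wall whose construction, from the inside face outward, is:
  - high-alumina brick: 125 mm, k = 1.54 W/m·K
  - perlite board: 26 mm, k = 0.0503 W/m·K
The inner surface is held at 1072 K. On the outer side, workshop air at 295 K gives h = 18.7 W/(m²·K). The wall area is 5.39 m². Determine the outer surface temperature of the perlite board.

Series thermal resistances:
R_high-alumina brick = L/(kA) = 0.125/(1.54×5.39) = 0.01506 K/W
R_perlite board = L/(kA) = 0.026/(0.0503×5.39) = 0.0959 K/W
R_outer film = 1/(h_o·A) = 1/(18.7×5.39) = 0.009921 K/W
R_total = 0.1209 K/W;  Q = ΔT/R_total = 777/0.1209 = 6428 W
T_interface = T_inner − Q·ΣR(inner→interface) = 1072 − 6430×0.111

T ≈ 359 K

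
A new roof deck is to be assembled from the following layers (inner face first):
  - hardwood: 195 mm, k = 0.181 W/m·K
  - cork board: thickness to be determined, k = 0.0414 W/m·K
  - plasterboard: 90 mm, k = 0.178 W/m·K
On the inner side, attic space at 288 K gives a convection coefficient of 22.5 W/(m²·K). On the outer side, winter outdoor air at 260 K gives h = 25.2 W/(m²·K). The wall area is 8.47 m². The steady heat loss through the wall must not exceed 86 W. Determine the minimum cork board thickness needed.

L ≈ 45.2 mm

Series thermal resistances:
R_inner film = 1/(h_i·A) = 1/(22.5×8.47) = 0.005247 K/W
R_hardwood = L/(kA) = 0.195/(0.181×8.47) = 0.1272 K/W
R_plasterboard = L/(kA) = 0.09/(0.178×8.47) = 0.0597 K/W
R_outer film = 1/(h_o·A) = 1/(25.2×8.47) = 0.004685 K/W
Sum of the known resistances R_other = 0.1968 K/W
Required total resistance R_tot = ΔT/Q_allow = 28/86 = 0.3256 K/W
R_cork board = R_tot − R_other = 0.1288 K/W
L = R·k·A = 0.1288×0.0414×8.47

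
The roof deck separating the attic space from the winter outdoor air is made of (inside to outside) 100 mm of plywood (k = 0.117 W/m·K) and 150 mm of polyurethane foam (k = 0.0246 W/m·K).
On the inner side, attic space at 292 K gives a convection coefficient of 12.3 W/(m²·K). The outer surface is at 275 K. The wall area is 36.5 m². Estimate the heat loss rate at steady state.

Using the resistance-network approach (series):
R_inner film = 1/(h_i·A) = 1/(12.3×36.5) = 0.002227 K/W
R_plywood = L/(kA) = 0.1/(0.117×36.5) = 0.02342 K/W
R_polyurethane foam = L/(kA) = 0.15/(0.0246×36.5) = 0.1671 K/W
R_total = 0.1927 K/W
Q = ΔT / R_total = 17 / 0.1927

Q ≈ 88.2 W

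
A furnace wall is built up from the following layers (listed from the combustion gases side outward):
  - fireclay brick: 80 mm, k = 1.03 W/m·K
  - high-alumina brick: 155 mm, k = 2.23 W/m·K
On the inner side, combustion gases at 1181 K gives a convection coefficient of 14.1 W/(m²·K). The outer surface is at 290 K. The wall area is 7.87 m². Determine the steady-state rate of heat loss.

Thermal resistances in series:
R_inner film = 1/(h_i·A) = 1/(14.1×7.87) = 0.009012 K/W
R_fireclay brick = L/(kA) = 0.08/(1.03×7.87) = 0.009869 K/W
R_high-alumina brick = L/(kA) = 0.155/(2.23×7.87) = 0.008832 K/W
R_total = 0.02771 K/W
Q = ΔT / R_total = 891 / 0.02771

Q ≈ 32200 W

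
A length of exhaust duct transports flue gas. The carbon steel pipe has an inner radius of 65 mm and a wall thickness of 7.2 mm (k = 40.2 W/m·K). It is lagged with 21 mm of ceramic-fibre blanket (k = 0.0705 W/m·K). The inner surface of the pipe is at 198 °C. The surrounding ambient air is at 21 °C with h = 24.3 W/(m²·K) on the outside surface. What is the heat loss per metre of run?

Treating each annulus and film as a series resistance:
R_carbon steel pipe wall = ln(72.2/65)/(2π×40.2×1) = 4.159×10^-4 K/W
R_ceramic-fibre blanket = ln(93.2/72.2)/(2π×0.0705×1) = 0.5764 K/W
R_outer film = 1/(h_o·2πr_oL) = 1/(24.3×2π×0.0932×1) = 0.07027 K/W
R_total = 0.6471 K/W
Q = ΔT/R_total = 177/0.6471

q′ ≈ 274 W/m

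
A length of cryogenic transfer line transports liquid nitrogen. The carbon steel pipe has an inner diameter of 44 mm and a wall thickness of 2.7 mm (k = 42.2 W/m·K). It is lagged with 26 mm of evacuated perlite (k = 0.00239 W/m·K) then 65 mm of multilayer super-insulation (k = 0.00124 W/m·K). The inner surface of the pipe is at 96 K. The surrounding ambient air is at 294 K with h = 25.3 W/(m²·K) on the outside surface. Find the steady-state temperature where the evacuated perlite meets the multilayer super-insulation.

Cylindrical conduction, so R = ln(r₂/r₁)/(2πkL) per layer, in series:
R_carbon steel pipe wall = ln(24.7/22)/(2π×42.2×1) = 4.366×10^-4 K/W
R_evacuated perlite = ln(50.7/24.7)/(2π×0.00239×1) = 47.89 K/W
R_multilayer super-insulation = ln(115.7/50.7)/(2π×0.00124×1) = 105.9 K/W
R_outer film = 1/(h_o·2πr_oL) = 1/(25.3×2π×0.1157×1) = 0.05437 K/W
R_total = 153.8 K/W
Q = ΔT/R_total = 198/153.8
Q = 1.29 W/m
T_interface = T_inner + Q·ΣR(inner→interface) = 96 + 1.29×47.89

T ≈ 158 K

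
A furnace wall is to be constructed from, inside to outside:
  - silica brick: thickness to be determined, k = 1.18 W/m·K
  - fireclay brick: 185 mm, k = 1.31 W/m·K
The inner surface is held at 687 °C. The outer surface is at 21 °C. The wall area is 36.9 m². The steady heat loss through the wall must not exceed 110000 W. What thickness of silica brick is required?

L ≈ 97 mm

Model the wall as resistances in series:
R_fireclay brick = L/(kA) = 0.185/(1.31×36.9) = 0.003827 K/W
Sum of the known resistances R_other = 0.003827 K/W
Required total resistance R_tot = ΔT/Q_allow = 666/110000 = 0.006055 K/W
R_silica brick = R_tot − R_other = 0.002227 K/W
L = R·k·A = 0.002227×1.18×36.9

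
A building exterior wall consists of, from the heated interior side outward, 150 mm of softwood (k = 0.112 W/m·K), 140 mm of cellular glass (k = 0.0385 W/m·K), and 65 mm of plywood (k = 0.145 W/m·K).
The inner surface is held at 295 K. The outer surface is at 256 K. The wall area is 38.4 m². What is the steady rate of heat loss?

Using the resistance-network approach (series):
R_softwood = L/(kA) = 0.15/(0.112×38.4) = 0.03488 K/W
R_cellular glass = L/(kA) = 0.14/(0.0385×38.4) = 0.0947 K/W
R_plywood = L/(kA) = 0.065/(0.145×38.4) = 0.01167 K/W
R_total = 0.1412 K/W
Q = ΔT / R_total = 39 / 0.1412

Q ≈ 276 W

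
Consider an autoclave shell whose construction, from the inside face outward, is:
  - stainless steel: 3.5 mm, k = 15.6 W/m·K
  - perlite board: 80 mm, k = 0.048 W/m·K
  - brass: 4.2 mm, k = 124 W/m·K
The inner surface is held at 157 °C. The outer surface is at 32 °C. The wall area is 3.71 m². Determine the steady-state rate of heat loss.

Model the wall as resistances in series:
R_stainless steel = L/(kA) = 0.0035/(15.6×3.71) = 6.047×10^-5 K/W
R_perlite board = L/(kA) = 0.08/(0.048×3.71) = 0.4492 K/W
R_brass = L/(kA) = 0.0042/(124×3.71) = 9.13×10^-6 K/W
R_total = 0.4493 K/W
Q = ΔT / R_total = 125 / 0.4493

Q ≈ 278 W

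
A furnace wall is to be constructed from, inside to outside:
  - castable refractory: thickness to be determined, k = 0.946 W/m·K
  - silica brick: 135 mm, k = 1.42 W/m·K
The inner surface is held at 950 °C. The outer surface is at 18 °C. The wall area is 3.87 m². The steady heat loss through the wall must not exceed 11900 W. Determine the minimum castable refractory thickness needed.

Using the resistance-network approach (series):
R_silica brick = L/(kA) = 0.135/(1.42×3.87) = 0.02457 K/W
Sum of the known resistances R_other = 0.02457 K/W
Required total resistance R_tot = ΔT/Q_allow = 932/11900 = 0.07832 K/W
R_castable refractory = R_tot − R_other = 0.05375 K/W
L = R·k·A = 0.05375×0.946×3.87

L ≈ 197 mm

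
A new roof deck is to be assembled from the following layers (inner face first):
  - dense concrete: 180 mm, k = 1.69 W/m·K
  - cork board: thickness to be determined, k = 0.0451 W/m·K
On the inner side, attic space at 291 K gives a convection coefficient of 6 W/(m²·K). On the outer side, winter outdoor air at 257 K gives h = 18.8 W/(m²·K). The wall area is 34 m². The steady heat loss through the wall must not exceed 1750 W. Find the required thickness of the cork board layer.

Thermal resistances in series:
R_inner film = 1/(h_i·A) = 1/(6×34) = 0.004902 K/W
R_dense concrete = L/(kA) = 0.18/(1.69×34) = 0.003133 K/W
R_outer film = 1/(h_o·A) = 1/(18.8×34) = 0.001564 K/W
Sum of the known resistances R_other = 0.009599 K/W
Required total resistance R_tot = ΔT/Q_allow = 34/1750 = 0.01943 K/W
R_cork board = R_tot − R_other = 0.00983 K/W
L = R·k·A = 0.00983×0.0451×34

L ≈ 15.1 mm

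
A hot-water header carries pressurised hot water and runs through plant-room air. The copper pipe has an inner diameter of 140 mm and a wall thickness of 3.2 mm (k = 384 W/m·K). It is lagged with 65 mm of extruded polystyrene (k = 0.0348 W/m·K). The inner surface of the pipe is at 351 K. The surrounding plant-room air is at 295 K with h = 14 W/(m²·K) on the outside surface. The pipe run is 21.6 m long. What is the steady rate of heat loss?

Treating each annulus and film as a series resistance:
R_copper pipe wall = ln(73.2/70)/(2π×384×21.6) = 8.577×10^-7 K/W
R_extruded polystyrene = ln(138.2/73.2)/(2π×0.0348×21.6) = 0.1346 K/W
R_outer film = 1/(h_o·2πr_oL) = 1/(14×2π×0.1382×21.6) = 0.003808 K/W
R_total = 0.1384 K/W
Q = ΔT/R_total = 56/0.1384

Q ≈ 405 W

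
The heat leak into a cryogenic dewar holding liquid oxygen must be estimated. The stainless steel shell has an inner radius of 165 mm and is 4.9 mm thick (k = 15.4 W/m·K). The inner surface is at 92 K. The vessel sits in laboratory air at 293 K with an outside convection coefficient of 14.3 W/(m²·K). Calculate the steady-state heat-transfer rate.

Q ≈ 1040 W

Spherical conduction: R = (1/r_in − 1/r_out)/(4πk) per layer; series-sum.
R_stainless steel shell = (1/0.165 − 1/0.1699)/(4π×15.4) = 9.032×10^-4 K/W
R_outer film = 1/(h·4πr_o²) = 1/(14.3×4π×0.1699²) = 0.1928 K/W
R_total = 0.1937 K/W
Q = ΔT/R_total = 201/0.1937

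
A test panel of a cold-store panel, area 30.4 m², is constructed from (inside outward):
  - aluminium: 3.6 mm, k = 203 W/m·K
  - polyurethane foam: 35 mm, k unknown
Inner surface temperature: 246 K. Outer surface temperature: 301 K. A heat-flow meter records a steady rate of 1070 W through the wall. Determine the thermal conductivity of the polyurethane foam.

k ≈ 0.0224 W/(m·K)

Series thermal resistances:
R_aluminium = L/(kA) = 0.0036/(203×30.4) = 5.834×10^-7 K/W
Sum of known resistances R_other = 5.834×10^-7 K/W
Total R = ΔT/Q = 55/1070 = 0.0514 K/W
R_polyurethane foam = R_total − R_other = 0.0514 K/W
k = L/(R·A) = 0.035/(0.0514×30.4)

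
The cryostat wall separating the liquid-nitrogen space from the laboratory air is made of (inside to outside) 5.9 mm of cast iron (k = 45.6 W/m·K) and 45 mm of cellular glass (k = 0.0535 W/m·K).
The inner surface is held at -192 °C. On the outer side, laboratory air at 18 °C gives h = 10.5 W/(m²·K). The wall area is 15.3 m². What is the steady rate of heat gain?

Q ≈ 3430 W

Thermal resistances in series:
R_cast iron = L/(kA) = 0.0059/(45.6×15.3) = 8.457×10^-6 K/W
R_cellular glass = L/(kA) = 0.045/(0.0535×15.3) = 0.05498 K/W
R_outer film = 1/(h_o·A) = 1/(10.5×15.3) = 0.006225 K/W
R_total = 0.06121 K/W
Q = ΔT / R_total = 210 / 0.06121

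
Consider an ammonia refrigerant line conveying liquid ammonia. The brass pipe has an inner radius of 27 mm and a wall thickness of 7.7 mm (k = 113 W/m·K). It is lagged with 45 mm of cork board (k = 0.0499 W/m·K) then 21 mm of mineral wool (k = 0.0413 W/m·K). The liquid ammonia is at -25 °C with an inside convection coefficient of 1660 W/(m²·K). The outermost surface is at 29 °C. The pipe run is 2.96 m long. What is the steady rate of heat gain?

Q ≈ 44.9 W

Per-layer cylindrical resistances, series-summed:
R_inner film = 1/(h_i·2πr₁L) = 1/(1660×2π×0.027×2.96) = 0.0012 K/W
R_brass pipe wall = ln(34.7/27)/(2π×113×2.96) = 1.194×10^-4 K/W
R_cork board = ln(79.7/34.7)/(2π×0.0499×2.96) = 0.896 K/W
R_mineral wool = ln(100.7/79.7)/(2π×0.0413×2.96) = 0.3045 K/W
R_total = 1.202 K/W
Q = ΔT/R_total = 54/1.202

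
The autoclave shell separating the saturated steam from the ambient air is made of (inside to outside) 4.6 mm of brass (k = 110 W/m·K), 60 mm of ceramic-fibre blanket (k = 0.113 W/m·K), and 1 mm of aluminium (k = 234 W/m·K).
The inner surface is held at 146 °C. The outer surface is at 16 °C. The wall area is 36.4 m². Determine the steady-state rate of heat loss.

Q ≈ 8910 W

Using the resistance-network approach (series):
R_brass = L/(kA) = 0.0046/(110×36.4) = 1.149×10^-6 K/W
R_ceramic-fibre blanket = L/(kA) = 0.06/(0.113×36.4) = 0.01459 K/W
R_aluminium = L/(kA) = 0.001/(234×36.4) = 1.174×10^-7 K/W
R_total = 0.01459 K/W
Q = ΔT / R_total = 130 / 0.01459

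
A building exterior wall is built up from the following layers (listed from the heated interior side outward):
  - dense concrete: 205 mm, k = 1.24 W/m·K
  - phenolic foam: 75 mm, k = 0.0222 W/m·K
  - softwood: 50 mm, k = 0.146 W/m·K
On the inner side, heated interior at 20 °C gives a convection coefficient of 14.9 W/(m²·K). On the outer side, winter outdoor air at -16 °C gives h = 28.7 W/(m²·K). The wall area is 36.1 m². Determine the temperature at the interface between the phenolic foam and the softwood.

T ≈ -12.6 °C

Thermal resistances in series:
R_inner film = 1/(h_i·A) = 1/(14.9×36.1) = 0.001859 K/W
R_dense concrete = L/(kA) = 0.205/(1.24×36.1) = 0.00458 K/W
R_phenolic foam = L/(kA) = 0.075/(0.0222×36.1) = 0.09358 K/W
R_softwood = L/(kA) = 0.05/(0.146×36.1) = 0.009487 K/W
R_outer film = 1/(h_o·A) = 1/(28.7×36.1) = 9.652×10^-4 K/W
R_total = 0.1105 K/W;  Q = ΔT/R_total = 36/0.1105 = 325.9 W
T_interface = T_inner − Q·ΣR(inner→interface) = 20 − 326×0.1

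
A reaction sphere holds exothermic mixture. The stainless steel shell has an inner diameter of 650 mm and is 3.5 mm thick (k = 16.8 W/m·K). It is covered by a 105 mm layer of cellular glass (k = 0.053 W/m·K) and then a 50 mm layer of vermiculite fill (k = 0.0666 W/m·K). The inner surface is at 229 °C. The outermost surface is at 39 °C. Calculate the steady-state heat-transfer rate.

Q ≈ 136 W

Radial (spherical) resistances in series:
R_stainless steel shell = (1/0.325 − 1/0.3285)/(4π×16.8) = 1.553×10^-4 K/W
R_cellular glass = (1/0.3285 − 1/0.4335)/(4π×0.053) = 1.107 K/W
R_vermiculite fill = (1/0.4335 − 1/0.4835)/(4π×0.0666) = 0.285 K/W
R_total = 1.392 K/W
Q = ΔT/R_total = 190/1.392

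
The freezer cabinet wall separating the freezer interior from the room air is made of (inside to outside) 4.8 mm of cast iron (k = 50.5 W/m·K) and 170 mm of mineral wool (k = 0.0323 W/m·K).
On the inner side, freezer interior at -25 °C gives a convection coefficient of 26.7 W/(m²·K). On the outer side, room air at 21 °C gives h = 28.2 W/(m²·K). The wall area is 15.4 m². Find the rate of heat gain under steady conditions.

Q ≈ 133 W

Model the wall as resistances in series:
R_inner film = 1/(h_i·A) = 1/(26.7×15.4) = 0.002432 K/W
R_cast iron = L/(kA) = 0.0048/(50.5×15.4) = 6.172×10^-6 K/W
R_mineral wool = L/(kA) = 0.17/(0.0323×15.4) = 0.3418 K/W
R_outer film = 1/(h_o·A) = 1/(28.2×15.4) = 0.002303 K/W
R_total = 0.3465 K/W
Q = ΔT / R_total = 46 / 0.3465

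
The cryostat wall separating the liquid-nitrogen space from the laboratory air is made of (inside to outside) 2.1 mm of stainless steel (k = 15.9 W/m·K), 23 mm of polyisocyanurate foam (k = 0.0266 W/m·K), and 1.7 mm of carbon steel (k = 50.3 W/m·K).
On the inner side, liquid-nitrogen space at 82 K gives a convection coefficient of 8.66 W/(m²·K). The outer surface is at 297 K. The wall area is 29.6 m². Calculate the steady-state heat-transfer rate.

Q ≈ 6490 W

Model the wall as resistances in series:
R_inner film = 1/(h_i·A) = 1/(8.66×29.6) = 0.003901 K/W
R_stainless steel = L/(kA) = 0.0021/(15.9×29.6) = 4.462×10^-6 K/W
R_polyisocyanurate foam = L/(kA) = 0.023/(0.0266×29.6) = 0.02921 K/W
R_carbon steel = L/(kA) = 0.0017/(50.3×29.6) = 1.142×10^-6 K/W
R_total = 0.03312 K/W
Q = ΔT / R_total = 215 / 0.03312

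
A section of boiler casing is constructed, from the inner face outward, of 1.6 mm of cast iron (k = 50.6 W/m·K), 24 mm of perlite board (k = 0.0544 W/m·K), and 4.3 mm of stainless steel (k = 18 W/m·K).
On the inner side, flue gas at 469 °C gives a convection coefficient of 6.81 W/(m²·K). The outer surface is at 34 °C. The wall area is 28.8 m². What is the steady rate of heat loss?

Model the wall as resistances in series:
R_inner film = 1/(h_i·A) = 1/(6.81×28.8) = 0.005099 K/W
R_cast iron = L/(kA) = 0.0016/(50.6×28.8) = 1.098×10^-6 K/W
R_perlite board = L/(kA) = 0.024/(0.0544×28.8) = 0.01532 K/W
R_stainless steel = L/(kA) = 0.0043/(18×28.8) = 8.295×10^-6 K/W
R_total = 0.02043 K/W
Q = ΔT / R_total = 435 / 0.02043

Q ≈ 21300 W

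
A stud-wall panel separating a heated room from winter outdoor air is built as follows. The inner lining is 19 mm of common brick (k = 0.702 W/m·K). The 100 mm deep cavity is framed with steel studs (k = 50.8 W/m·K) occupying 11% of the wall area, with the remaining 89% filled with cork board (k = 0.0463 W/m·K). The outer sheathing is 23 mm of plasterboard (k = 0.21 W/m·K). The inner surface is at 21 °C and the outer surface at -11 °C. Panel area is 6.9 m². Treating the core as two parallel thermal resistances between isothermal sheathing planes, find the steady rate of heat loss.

Q ≈ 1430 W

Sheathing layers in series; stud and cavity paths in parallel between them.
R_inner = 0.019/(0.702×6.9) = 0.003923 K/W
R_stud  = 0.1/(50.8×0.11×6.9) = 0.002594 K/W
R_cav   = 0.1/(0.0463×0.89×6.9) = 0.3517 K/W
1/R_core = 1/R_stud + 1/R_cav → R_core = 0.002575 K/W
R_outer = 0.023/(0.21×6.9) = 0.01587 K/W
R_total = 0.02237 K/W
Q = ΔT/R_total = 32/0.02237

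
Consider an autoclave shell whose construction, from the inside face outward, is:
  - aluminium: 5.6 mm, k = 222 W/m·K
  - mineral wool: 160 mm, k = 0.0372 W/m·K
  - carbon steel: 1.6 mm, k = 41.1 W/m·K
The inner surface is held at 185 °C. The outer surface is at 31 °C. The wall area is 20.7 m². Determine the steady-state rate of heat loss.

Q ≈ 741 W

Model the wall as resistances in series:
R_aluminium = L/(kA) = 0.0056/(222×20.7) = 1.219×10^-6 K/W
R_mineral wool = L/(kA) = 0.16/(0.0372×20.7) = 0.2078 K/W
R_carbon steel = L/(kA) = 0.0016/(41.1×20.7) = 1.881×10^-6 K/W
R_total = 0.2078 K/W
Q = ΔT / R_total = 154 / 0.2078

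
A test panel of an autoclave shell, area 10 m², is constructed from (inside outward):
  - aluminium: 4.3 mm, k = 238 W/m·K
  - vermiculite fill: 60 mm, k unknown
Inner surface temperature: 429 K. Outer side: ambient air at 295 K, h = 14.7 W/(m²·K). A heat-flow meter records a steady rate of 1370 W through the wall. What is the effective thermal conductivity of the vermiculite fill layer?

Thermal resistances in series:
R_aluminium = L/(kA) = 0.0043/(238×10) = 1.807×10^-6 K/W
R_outer film = 1/(h_o·A) = 1/(14.7×10) = 0.006803 K/W
Sum of known resistances R_other = 0.006805 K/W
Total R = ΔT/Q = 134/1370 = 0.09781 K/W
R_vermiculite fill = R_total − R_other = 0.09101 K/W
k = L/(R·A) = 0.06/(0.09101×10)

k ≈ 0.0659 W/(m·K)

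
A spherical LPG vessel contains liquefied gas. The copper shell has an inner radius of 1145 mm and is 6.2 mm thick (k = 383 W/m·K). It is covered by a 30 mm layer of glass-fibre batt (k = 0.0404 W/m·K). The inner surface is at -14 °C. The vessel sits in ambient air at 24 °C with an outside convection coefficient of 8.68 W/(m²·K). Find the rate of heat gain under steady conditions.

Q ≈ 760 W

For a spherical shell R = (1/r₁ − 1/r₂)/(4πk); film R = 1/(h·4πr²). In series:
R_copper shell = (1/1.145 − 1/1.1512)/(4π×383) = 9.773×10^-7 K/W
R_glass-fibre batt = (1/1.1512 − 1/1.1812)/(4π×0.0404) = 0.04346 K/W
R_outer film = 1/(h·4πr_o²) = 1/(8.68×4π×1.1812²) = 0.006571 K/W
R_total = 0.05003 K/W
Q = ΔT/R_total = 38/0.05003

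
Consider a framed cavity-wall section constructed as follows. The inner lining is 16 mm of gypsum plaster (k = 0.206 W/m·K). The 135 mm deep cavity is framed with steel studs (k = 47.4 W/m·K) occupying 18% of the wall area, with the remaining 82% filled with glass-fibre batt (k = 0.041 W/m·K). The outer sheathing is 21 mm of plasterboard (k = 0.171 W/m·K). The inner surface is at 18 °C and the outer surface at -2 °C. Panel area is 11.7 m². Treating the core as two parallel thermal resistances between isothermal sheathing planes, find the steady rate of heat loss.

Sheathing layers in series; stud and cavity paths in parallel between them.
R_inner = 0.016/(0.206×11.7) = 0.006638 K/W
R_stud  = 0.135/(47.4×0.18×11.7) = 0.001352 K/W
R_cav   = 0.135/(0.041×0.82×11.7) = 0.3432 K/W
1/R_core = 1/R_stud + 1/R_cav → R_core = 0.001347 K/W
R_outer = 0.021/(0.171×11.7) = 0.0105 K/W
R_total = 0.01848 K/W
Q = ΔT/R_total = 20/0.01848

Q ≈ 1080 W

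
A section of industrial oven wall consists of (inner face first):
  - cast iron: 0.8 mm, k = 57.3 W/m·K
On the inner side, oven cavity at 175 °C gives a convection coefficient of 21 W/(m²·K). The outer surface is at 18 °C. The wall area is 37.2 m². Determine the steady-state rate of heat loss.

Q ≈ 123000 W

Thermal resistances in series:
R_inner film = 1/(h_i·A) = 1/(21×37.2) = 0.00128 K/W
R_cast iron = L/(kA) = 0.0008/(57.3×37.2) = 3.753×10^-7 K/W
R_total = 0.00128 K/W
Q = ΔT / R_total = 157 / 0.00128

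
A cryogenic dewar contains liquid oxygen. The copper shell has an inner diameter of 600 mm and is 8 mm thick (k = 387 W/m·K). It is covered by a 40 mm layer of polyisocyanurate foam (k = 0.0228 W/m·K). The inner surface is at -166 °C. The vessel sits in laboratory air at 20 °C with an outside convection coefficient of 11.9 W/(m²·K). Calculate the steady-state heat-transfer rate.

Each spherical layer contributes R = (1/r_i − 1/r_o)/(4πk):
R_copper shell = (1/0.3 − 1/0.308)/(4π×387) = 1.78×10^-5 K/W
R_polyisocyanurate foam = (1/0.308 − 1/0.348)/(4π×0.0228) = 1.303 K/W
R_outer film = 1/(h·4πr_o²) = 1/(11.9×4π×0.348²) = 0.05522 K/W
R_total = 1.358 K/W
Q = ΔT/R_total = 186/1.358

Q ≈ 137 W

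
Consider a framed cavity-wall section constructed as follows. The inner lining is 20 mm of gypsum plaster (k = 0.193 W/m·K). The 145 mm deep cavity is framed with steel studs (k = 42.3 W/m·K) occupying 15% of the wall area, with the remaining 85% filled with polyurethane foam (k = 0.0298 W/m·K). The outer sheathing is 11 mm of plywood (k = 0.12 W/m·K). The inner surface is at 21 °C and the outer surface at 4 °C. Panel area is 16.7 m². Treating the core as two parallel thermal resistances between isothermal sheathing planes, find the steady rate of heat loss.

Q ≈ 1300 W

Sheathing layers in series; stud and cavity paths in parallel between them.
R_inner = 0.02/(0.193×16.7) = 0.006205 K/W
R_stud  = 0.145/(42.3×0.15×16.7) = 0.001368 K/W
R_cav   = 0.145/(0.0298×0.85×16.7) = 0.3428 K/W
1/R_core = 1/R_stud + 1/R_cav → R_core = 0.001363 K/W
R_outer = 0.011/(0.12×16.7) = 0.005489 K/W
R_total = 0.01306 K/W
Q = ΔT/R_total = 17/0.01306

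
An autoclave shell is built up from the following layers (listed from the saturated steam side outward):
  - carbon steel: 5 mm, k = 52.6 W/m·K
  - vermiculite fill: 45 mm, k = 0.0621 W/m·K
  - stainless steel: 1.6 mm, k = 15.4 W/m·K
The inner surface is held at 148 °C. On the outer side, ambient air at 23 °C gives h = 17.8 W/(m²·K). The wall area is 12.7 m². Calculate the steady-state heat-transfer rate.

Thermal resistances in series:
R_carbon steel = L/(kA) = 0.005/(52.6×12.7) = 7.485×10^-6 K/W
R_vermiculite fill = L/(kA) = 0.045/(0.0621×12.7) = 0.05706 K/W
R_stainless steel = L/(kA) = 0.0016/(15.4×12.7) = 8.181×10^-6 K/W
R_outer film = 1/(h_o·A) = 1/(17.8×12.7) = 0.004424 K/W
R_total = 0.0615 K/W
Q = ΔT / R_total = 125 / 0.0615

Q ≈ 2030 W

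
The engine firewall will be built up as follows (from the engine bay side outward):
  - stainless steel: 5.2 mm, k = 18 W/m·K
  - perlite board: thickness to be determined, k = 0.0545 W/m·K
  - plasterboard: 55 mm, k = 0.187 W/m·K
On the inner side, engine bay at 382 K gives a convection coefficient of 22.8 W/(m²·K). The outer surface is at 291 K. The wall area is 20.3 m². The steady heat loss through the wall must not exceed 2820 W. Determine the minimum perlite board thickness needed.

Thermal resistances in series:
R_inner film = 1/(h_i·A) = 1/(22.8×20.3) = 0.002161 K/W
R_stainless steel = L/(kA) = 0.0052/(18×20.3) = 1.423×10^-5 K/W
R_plasterboard = L/(kA) = 0.055/(0.187×20.3) = 0.01449 K/W
Sum of the known resistances R_other = 0.01666 K/W
Required total resistance R_tot = ΔT/Q_allow = 91/2820 = 0.03227 K/W
R_perlite board = R_tot − R_other = 0.01561 K/W
L = R·k·A = 0.01561×0.0545×20.3

L ≈ 17.3 mm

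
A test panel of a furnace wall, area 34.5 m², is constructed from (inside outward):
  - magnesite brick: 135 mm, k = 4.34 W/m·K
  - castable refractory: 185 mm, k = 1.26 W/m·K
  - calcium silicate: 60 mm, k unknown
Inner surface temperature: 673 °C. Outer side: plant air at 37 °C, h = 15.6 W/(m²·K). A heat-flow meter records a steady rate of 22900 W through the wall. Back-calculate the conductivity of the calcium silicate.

Treating each layer as a thermal resistance in series:
R_magnesite brick = L/(kA) = 0.135/(4.34×34.5) = 9.016×10^-4 K/W
R_castable refractory = L/(kA) = 0.185/(1.26×34.5) = 0.004256 K/W
R_outer film = 1/(h_o·A) = 1/(15.6×34.5) = 0.001858 K/W
Sum of known resistances R_other = 0.007015 K/W
Total R = ΔT/Q = 636/22900 = 0.02777 K/W
R_calcium silicate = R_total − R_other = 0.02076 K/W
k = L/(R·A) = 0.06/(0.02076×34.5)

k ≈ 0.0838 W/(m·K)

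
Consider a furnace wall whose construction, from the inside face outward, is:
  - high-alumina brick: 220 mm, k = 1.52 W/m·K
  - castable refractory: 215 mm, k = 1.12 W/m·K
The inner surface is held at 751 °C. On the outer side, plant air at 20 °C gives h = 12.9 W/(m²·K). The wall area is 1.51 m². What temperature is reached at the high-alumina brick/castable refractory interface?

T ≈ 496 °C

Using the resistance-network approach (series):
R_high-alumina brick = L/(kA) = 0.22/(1.52×1.51) = 0.09585 K/W
R_castable refractory = L/(kA) = 0.215/(1.12×1.51) = 0.1271 K/W
R_outer film = 1/(h_o·A) = 1/(12.9×1.51) = 0.05134 K/W
R_total = 0.2743 K/W;  Q = ΔT/R_total = 731/0.2743 = 2665 W
T_interface = T_inner − Q·ΣR(inner→interface) = 751 − 2660×0.09585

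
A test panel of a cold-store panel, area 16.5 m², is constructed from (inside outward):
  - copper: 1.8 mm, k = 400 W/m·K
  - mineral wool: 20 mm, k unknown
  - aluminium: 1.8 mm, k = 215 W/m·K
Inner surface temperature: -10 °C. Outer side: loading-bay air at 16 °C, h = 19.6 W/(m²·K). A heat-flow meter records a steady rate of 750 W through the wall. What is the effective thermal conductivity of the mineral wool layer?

Model the wall as resistances in series:
R_copper = L/(kA) = 0.0018/(400×16.5) = 2.727×10^-7 K/W
R_aluminium = L/(kA) = 0.0018/(215×16.5) = 5.074×10^-7 K/W
R_outer film = 1/(h_o·A) = 1/(19.6×16.5) = 0.003092 K/W
Sum of known resistances R_other = 0.003093 K/W
Total R = ΔT/Q = 26/750 = 0.03467 K/W
R_mineral wool = R_total − R_other = 0.03157 K/W
k = L/(R·A) = 0.02/(0.03157×16.5)

k ≈ 0.0384 W/(m·K)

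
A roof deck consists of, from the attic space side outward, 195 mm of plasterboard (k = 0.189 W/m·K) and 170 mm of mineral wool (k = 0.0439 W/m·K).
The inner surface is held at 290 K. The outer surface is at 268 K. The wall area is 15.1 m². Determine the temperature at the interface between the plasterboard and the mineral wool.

T ≈ 285 K

Thermal resistances in series:
R_plasterboard = L/(kA) = 0.195/(0.189×15.1) = 0.06833 K/W
R_mineral wool = L/(kA) = 0.17/(0.0439×15.1) = 0.2565 K/W
R_total = 0.3248 K/W;  Q = ΔT/R_total = 22/0.3248 = 67.74 W
T_interface = T_inner − Q·ΣR(inner→interface) = 290 − 67.7×0.06833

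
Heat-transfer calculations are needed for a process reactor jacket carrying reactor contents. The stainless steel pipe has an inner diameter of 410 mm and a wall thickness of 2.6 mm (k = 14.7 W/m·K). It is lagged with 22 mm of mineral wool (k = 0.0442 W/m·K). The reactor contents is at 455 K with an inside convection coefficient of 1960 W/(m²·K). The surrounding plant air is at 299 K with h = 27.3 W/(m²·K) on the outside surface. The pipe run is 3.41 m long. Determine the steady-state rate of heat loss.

Treating each annulus and film as a series resistance:
R_inner film = 1/(h_i·2πr₁L) = 1/(1960×2π×0.205×3.41) = 1.162×10^-4 K/W
R_stainless steel pipe wall = ln(207.6/205)/(2π×14.7×3.41) = 4.002×10^-5 K/W
R_mineral wool = ln(229.6/207.6)/(2π×0.0442×3.41) = 0.1064 K/W
R_outer film = 1/(h_o·2πr_oL) = 1/(27.3×2π×0.2296×3.41) = 0.007446 K/W
R_total = 0.114 K/W
Q = ΔT/R_total = 156/0.114

Q ≈ 1370 W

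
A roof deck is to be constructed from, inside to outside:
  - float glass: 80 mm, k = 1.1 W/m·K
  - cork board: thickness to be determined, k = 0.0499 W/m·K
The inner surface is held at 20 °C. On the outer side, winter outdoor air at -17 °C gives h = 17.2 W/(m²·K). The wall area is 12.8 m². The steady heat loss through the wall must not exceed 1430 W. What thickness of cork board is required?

Treating each layer as a thermal resistance in series:
R_float glass = L/(kA) = 0.08/(1.1×12.8) = 0.005682 K/W
R_outer film = 1/(h_o·A) = 1/(17.2×12.8) = 0.004542 K/W
Sum of the known resistances R_other = 0.01022 K/W
Required total resistance R_tot = ΔT/Q_allow = 37/1430 = 0.02587 K/W
R_cork board = R_tot − R_other = 0.01565 K/W
L = R·k·A = 0.01565×0.0499×12.8

L ≈ 10 mm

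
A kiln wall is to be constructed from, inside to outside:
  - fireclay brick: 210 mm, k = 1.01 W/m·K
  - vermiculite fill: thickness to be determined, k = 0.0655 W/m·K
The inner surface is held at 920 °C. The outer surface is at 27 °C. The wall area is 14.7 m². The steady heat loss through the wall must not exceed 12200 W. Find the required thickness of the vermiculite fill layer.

L ≈ 56.9 mm

Treating each layer as a thermal resistance in series:
R_fireclay brick = L/(kA) = 0.21/(1.01×14.7) = 0.01414 K/W
Sum of the known resistances R_other = 0.01414 K/W
Required total resistance R_tot = ΔT/Q_allow = 893/12200 = 0.0732 K/W
R_vermiculite fill = R_tot − R_other = 0.05905 K/W
L = R·k·A = 0.05905×0.0655×14.7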